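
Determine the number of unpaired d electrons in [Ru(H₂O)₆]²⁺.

0 unpaired electrons

Summing ligand charges against the +2 overall charge gives an oxidation state of +2 for ruthenium.
Ruthenium is a group-8 element; Ru(II) is therefore d⁶.
The spin state decides the count: a 4d ion has a large Δₒ and is invariably low-spin.
An octahedral low-spin d⁶ ion is t₂g⁶e_g⁰, giving 0 unpaired electrons.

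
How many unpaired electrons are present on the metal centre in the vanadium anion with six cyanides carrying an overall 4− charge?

Ligand charges: each cyanide is −1. With an overall charge of −4 the vanadium centre must be in the +2 oxidation state.
V sits in group 5, so the d-electron count is 5 − 2 = 3.
In an octahedral field the d³ configuration is t₂g³e_g⁰ (only one arrangement possible), giving 3 unpaired electrons.

3 unpaired electrons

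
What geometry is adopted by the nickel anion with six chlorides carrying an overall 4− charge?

Each chloride is −1; balancing the −4 overall charge requires Ni(II).
Nickel is a group-10 element; Ni(II) is therefore d⁸.
Coordination number: 6.
Six donors around a single metal centre give an octahedral coordination sphere.

octahedral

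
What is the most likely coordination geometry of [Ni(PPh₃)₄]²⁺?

square planar

Ligand charges: triphenylphosphine is neutral. With an overall charge of +2 the nickel centre must be in the +2 oxidation state.
Ni sits in group 10, so the d-electron count is 10 − 2 = 8.
With 4 monodentate ligands the coordination number is 4.
Triphenylphosphine is a strong-field ligand (high in the spectrochemical series).
A 3d d⁸ ion with strong-field ligands gains enough CFSE to favour square planar over tetrahedral.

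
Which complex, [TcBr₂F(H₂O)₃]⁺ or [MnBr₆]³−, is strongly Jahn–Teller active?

[TcBr₂F(H₂O)₃]⁺: Summing ligand charges against the +1 overall charge gives an oxidation state of +4 for technetium. Technetium is a group-7 element; Tc(IV) is therefore d³. The d³ configuration leaves the e_g set evenly filled (or empty) — no strong Jahn–Teller driving force.
[MnBr₆]³−: Summing ligand charges against the −3 overall charge gives an oxidation state of +3 for manganese. Mn sits in group 7, so the d-electron count is 7 − 3 = 4. Bromide is a weak-field ligand for a first-row metal, so the complex is high-spin. The t₂g³e_g¹ (high-spin) configuration has an unevenly filled e_g set; the Jahn–Teller theorem predicts a tetragonal distortion (typically axial elongation) to lift the degeneracy.

[MnBr₆]³−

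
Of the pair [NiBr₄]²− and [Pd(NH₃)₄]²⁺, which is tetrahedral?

For [NiBr₄]²−: Summing ligand charges against the −2 overall charge gives an oxidation state of +2 for nickel. Nickel is a group-10 element; Ni(II) is therefore d⁸. Bromide is a weak-field ligand. With weak-field ligands the CFSE gain from square planar is small, so a 3d d⁸ ion takes the sterically preferred tetrahedral geometry. → tetrahedral.
For [Pd(NH₃)₄]²⁺: Ammonia is neutral; balancing the +2 overall charge requires Pd(II). Palladium is a group-10 element; Pd(II) is therefore d⁸. A 4d d⁸ ion has a large crystal-field splitting; square planar leaves the high-energy d_{x²−y²} orbital empty and maximises CFSE. → square planar.

[NiBr₄]²−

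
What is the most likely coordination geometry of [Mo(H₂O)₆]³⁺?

octahedral

Summing ligand charges against the +3 overall charge gives an oxidation state of +3 for molybdenum.
Group 6 minus oxidation state 3 gives a d³ configuration.
With 6 monodentate ligands the coordination number is 6.
Six donors around a single metal centre give an octahedral coordination sphere.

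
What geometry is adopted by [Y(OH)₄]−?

Summing ligand charges against the −1 overall charge gives an oxidation state of +3 for yttrium.
Group 3 minus oxidation state 3 gives a d⁰ configuration.
With 4 monodentate ligands the coordination number is 4.
A d⁰ ion has no crystal-field stabilisation preference between square planar and tetrahedral, so four ligands adopt the sterically favoured tetrahedral geometry.

tetrahedral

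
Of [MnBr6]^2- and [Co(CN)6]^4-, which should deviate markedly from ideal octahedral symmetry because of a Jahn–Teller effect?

[Co(CN)6]^4-

[MnBr6]^2-: Each bromide is −1; balancing the −2 overall charge requires Mn(IV). Group 7 minus oxidation state 4 gives a d³ configuration. The d³ configuration leaves the e_g set evenly filled (or empty) — no strong Jahn–Teller driving force.
[Co(CN)6]^4-: Ligand charges: each cyanide is −1. With an overall charge of −4 the cobalt centre must be in the +2 oxidation state. Co sits in group 9, so the d-electron count is 9 − 2 = 7. Cyanide is a strong-field ligand (high in the spectrochemical series) for a first-row metal, so the complex is low-spin. The t₂g⁶e_g¹ (low-spin) configuration has an unevenly filled e_g set; the Jahn–Teller theorem predicts a tetragonal distortion (typically axial elongation) to lift the degeneracy.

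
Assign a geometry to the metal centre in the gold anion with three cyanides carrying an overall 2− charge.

trigonal planar

Each cyanide is −1; balancing the −2 overall charge requires Au(I).
Gold is a group-11 element; Au(I) is therefore d¹⁰.
With 3 monodentate ligands the coordination number is 3.
Three ligands around a d¹⁰ centre minimise repulsion in a trigonal-planar arrangement.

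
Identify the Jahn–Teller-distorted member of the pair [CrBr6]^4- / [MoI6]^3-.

[CrBr6]^4-: Ligand charges: each bromide is −1. With an overall charge of −4 the chromium centre must be in the +2 oxidation state. Cr sits in group 6, so the d-electron count is 6 − 2 = 4. Bromide is a weak-field ligand for a first-row metal, so the complex is high-spin. The t₂g³e_g¹ (high-spin) configuration has an unevenly filled e_g set; the Jahn–Teller theorem predicts a tetragonal distortion (typically axial elongation) to lift the degeneracy.
[MoI6]^3-: Summing ligand charges against the −3 overall charge gives an oxidation state of +3 for molybdenum. Molybdenum is a group-6 element; Mo(III) is therefore d³. The d³ configuration leaves the e_g set evenly filled (or empty) — no strong Jahn–Teller driving force.

[CrBr6]^4-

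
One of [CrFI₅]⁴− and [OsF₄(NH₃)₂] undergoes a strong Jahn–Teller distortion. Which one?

[CrFI₅]⁴−

[CrFI₅]⁴−: Summing ligand charges against the −4 overall charge gives an oxidation state of +2 for chromium. Cr sits in group 6, so the d-electron count is 6 − 2 = 4. Fluoride and iodide are weak-field ligands for a first-row metal, so the complex is high-spin. The t₂g³e_g¹ (high-spin) configuration has an unevenly filled e_g set; the Jahn–Teller theorem predicts a tetragonal distortion (typically axial elongation) to lift the degeneracy.
[OsF₄(NH₃)₂]: Ligand charges: each fluoride is −1; ammonia is neutral. With an overall charge of 0 the osmium centre must be in the +4 oxidation state. Os sits in group 8, so the d-electron count is 8 − 4 = 4. A 5d ion has a large Δₒ and is invariably low-spin. The d⁴ configuration leaves the e_g set evenly filled (or empty) — no strong Jahn–Teller driving force.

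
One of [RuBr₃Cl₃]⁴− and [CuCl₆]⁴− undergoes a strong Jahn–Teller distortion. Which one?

[RuBr₃Cl₃]⁴−: Ligand charges: each bromide is −1; each chloride is −1. With an overall charge of −4 the ruthenium centre must be in the +2 oxidation state. Ru sits in group 8, so the d-electron count is 8 − 2 = 6. A 4d ion has a large Δₒ and is invariably low-spin. The d⁶ configuration leaves the e_g set evenly filled (or empty) — no strong Jahn–Teller driving force.
[CuCl₆]⁴−: Each chloride is −1; balancing the −4 overall charge requires Cu(II). Cu sits in group 11, so the d-electron count is 11 − 2 = 9. The t₂g⁶e_g³ configuration has an unevenly filled e_g set; the Jahn–Teller theorem predicts a tetragonal distortion (typically axial elongation) to lift the degeneracy.

[CuCl₆]⁴−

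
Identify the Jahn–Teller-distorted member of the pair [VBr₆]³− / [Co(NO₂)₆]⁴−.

[Co(NO₂)₆]⁴−

[VBr₆]³−: Summing ligand charges against the −3 overall charge gives an oxidation state of +3 for vanadium. Group 5 minus oxidation state 3 gives a d² configuration. The d² configuration leaves the e_g set evenly filled (or empty) — no strong Jahn–Teller driving force.
[Co(NO₂)₆]⁴−: Ligand charges: each nitro (N-bound nitrite) is −1. With an overall charge of −4 the cobalt centre must be in the +2 oxidation state. Co sits in group 9, so the d-electron count is 9 − 2 = 7. Nitro (N-bound nitrite) is a strong-field ligand (high in the spectrochemical series) for a first-row metal, so the complex is low-spin. The t₂g⁶e_g¹ (low-spin) configuration has an unevenly filled e_g set; the Jahn–Teller theorem predicts a tetragonal distortion (typically axial elongation) to lift the degeneracy.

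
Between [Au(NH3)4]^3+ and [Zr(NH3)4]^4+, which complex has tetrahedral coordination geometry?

[Zr(NH3)4]^4+

For [Au(NH3)4]^3+: Ammonia is neutral; balancing the +3 overall charge requires Au(III). Au sits in group 11, so the d-electron count is 11 − 3 = 8. A 5d d⁸ ion has a large crystal-field splitting; square planar leaves the high-energy d_{x²−y²} orbital empty and maximises CFSE. → square planar.
For [Zr(NH3)4]^4+: Ammonia is neutral; balancing the +4 overall charge requires Zr(IV). Zr sits in group 4, so the d-electron count is 4 − 4 = 0. A d⁰ ion has no crystal-field stabilisation preference between square planar and tetrahedral, so four ligands adopt the sterically favoured tetrahedral geometry. → tetrahedral.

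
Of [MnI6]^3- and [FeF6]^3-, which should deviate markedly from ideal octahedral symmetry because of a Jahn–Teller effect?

[MnI6]^3-

[MnI6]^3-: Each iodide is −1; balancing the −3 overall charge requires Mn(III). Mn sits in group 7, so the d-electron count is 7 − 3 = 4. Iodide is a weak-field ligand for a first-row metal, so the complex is high-spin. The t₂g³e_g¹ (high-spin) configuration has an unevenly filled e_g set; the Jahn–Teller theorem predicts a tetragonal distortion (typically axial elongation) to lift the degeneracy.
[FeF6]^3-: Ligand charges: each fluoride is −1. With an overall charge of −3 the iron centre must be in the +3 oxidation state. Group 8 minus oxidation state 3 gives a d⁵ configuration. Fluoride is a weak-field ligand for a first-row metal, so the complex is high-spin. The d⁵ configuration leaves the e_g set evenly filled (or empty) — no strong Jahn–Teller driving force.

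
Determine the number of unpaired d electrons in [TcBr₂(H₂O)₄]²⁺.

Ligand charges: each bromide is −1; water is neutral. With an overall charge of +2 the technetium centre must be in the +4 oxidation state.
Tc sits in group 7, so the d-electron count is 7 − 4 = 3.
In an octahedral field the d³ configuration is t₂g³e_g⁰ (only one arrangement possible), giving 3 unpaired electrons.

3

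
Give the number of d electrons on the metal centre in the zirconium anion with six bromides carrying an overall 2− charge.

d⁰

Summing ligand charges against the −2 overall charge gives an oxidation state of +4 for zirconium.
Zr sits in group 4, so the d-electron count is 4 − 4 = 0.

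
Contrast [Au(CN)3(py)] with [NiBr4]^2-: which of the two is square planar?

For [Au(CN)3(py)]: Ligand charges: each cyanide is −1; pyridine is neutral. With an overall charge of 0 the gold centre must be in the +3 oxidation state. Au sits in group 11, so the d-electron count is 11 − 3 = 8. A 5d d⁸ ion has a large crystal-field splitting; square planar leaves the high-energy d_{x²−y²} orbital empty and maximises CFSE. → square planar.
For [NiBr4]^2-: Each bromide is −1; balancing the −2 overall charge requires Ni(II). Group 10 minus oxidation state 2 gives a d⁸ configuration. Bromide is a weak-field ligand. With weak-field ligands the CFSE gain from square planar is small, so a 3d d⁸ ion takes the sterically preferred tetrahedral geometry. → tetrahedral.

[Au(CN)3(py)]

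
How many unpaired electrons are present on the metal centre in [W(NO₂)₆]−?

1

Ligand charges: each nitro (N-bound nitrite) is −1. With an overall charge of −1 the tungsten centre must be in the +5 oxidation state.
Group 6 minus oxidation state 5 gives a d¹ configuration.
In an octahedral field the d¹ configuration is t₂g¹e_g⁰ (only one arrangement possible), giving 1 unpaired electron.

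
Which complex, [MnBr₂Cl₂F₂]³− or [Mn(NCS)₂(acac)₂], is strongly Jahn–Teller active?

[MnBr₂Cl₂F₂]³−

[MnBr₂Cl₂F₂]³−: Ligand charges: each bromide is −1; each chloride is −1; each fluoride is −1. With an overall charge of −3 the manganese centre must be in the +3 oxidation state. Group 7 minus oxidation state 3 gives a d⁴ configuration. Bromide, chloride, and fluoride are weak-field ligands for a first-row metal, so the complex is high-spin. The t₂g³e_g¹ (high-spin) configuration has an unevenly filled e_g set; the Jahn–Teller theorem predicts a tetragonal distortion (typically axial elongation) to lift the degeneracy.
[Mn(NCS)₂(acac)₂]: Each isothiocyanate is −1; each acetylacetonate is −1; balancing the 0 overall charge requires Mn(IV). Group 7 minus oxidation state 4 gives a d³ configuration. The d³ configuration leaves the e_g set evenly filled (or empty) — no strong Jahn–Teller driving force.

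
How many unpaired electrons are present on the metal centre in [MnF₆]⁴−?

Summing ligand charges against the −4 overall charge gives an oxidation state of +2 for manganese.
Mn sits in group 7, so the d-electron count is 7 − 2 = 5.
The spin state decides the count: Fluoride is a weak-field ligand for a first-row metal, so the complex is high-spin.
An octahedral high-spin d⁵ ion is t₂g³e_g², giving 5 unpaired electrons.

5 unpaired electrons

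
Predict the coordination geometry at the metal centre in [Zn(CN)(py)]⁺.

Each cyanide is −1; pyridine is neutral; balancing the +1 overall charge requires Zn(II).
Zinc is a group-12 element; Zn(II) is therefore d¹⁰.
Coordination number: 2.
A d¹⁰ ion with only two ligands adopts a linear arrangement (sp hybridisation; no CFSE preference).

linear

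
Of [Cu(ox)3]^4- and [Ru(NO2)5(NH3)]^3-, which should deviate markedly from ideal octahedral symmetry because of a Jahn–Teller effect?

[Cu(ox)3]^4-

[Cu(ox)3]^4-: Ligand charges: each oxalate is −2. With an overall charge of −4 the copper centre must be in the +2 oxidation state. Cu sits in group 11, so the d-electron count is 11 − 2 = 9. The t₂g⁶e_g³ configuration has an unevenly filled e_g set; the Jahn–Teller theorem predicts a tetragonal distortion (typically axial elongation) to lift the degeneracy.
[Ru(NO2)5(NH3)]^3-: Summing ligand charges against the −3 overall charge gives an oxidation state of +2 for ruthenium. Ru sits in group 8, so the d-electron count is 8 − 2 = 6. A 4d ion has a large Δₒ and is invariably low-spin. The d⁶ configuration leaves the e_g set evenly filled (or empty) — no strong Jahn–Teller driving force.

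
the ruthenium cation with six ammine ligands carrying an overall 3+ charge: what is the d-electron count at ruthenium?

Summing ligand charges against the +3 overall charge gives an oxidation state of +3 for ruthenium.
Ruthenium is a group-8 element; Ru(III) is therefore d⁵.

d5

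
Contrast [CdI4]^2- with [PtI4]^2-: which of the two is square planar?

[PtI4]^2-

For [CdI4]^2-: Ligand charges: each iodide is −1. With an overall charge of −2 the cadmium centre must be in the +2 oxidation state. Group 12 minus oxidation state 2 gives a d¹⁰ configuration. A d¹⁰ ion has no crystal-field stabilisation preference between square planar and tetrahedral, so four ligands adopt the sterically favoured tetrahedral geometry. → tetrahedral.
For [PtI4]^2-: Ligand charges: each iodide is −1. With an overall charge of −2 the platinum centre must be in the +2 oxidation state. Group 10 minus oxidation state 2 gives a d⁸ configuration. A 5d d⁸ ion has a large crystal-field splitting; square planar leaves the high-energy d_{x²−y²} orbital empty and maximises CFSE. → square planar.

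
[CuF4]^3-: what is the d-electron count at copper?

d10

Ligand charges: each fluoride is −1. With an overall charge of −3 the copper centre must be in the +1 oxidation state.
Copper is a group-11 element; Cu(I) is therefore d¹⁰.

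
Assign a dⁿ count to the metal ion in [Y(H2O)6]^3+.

Water is neutral; balancing the +3 overall charge requires Y(III).
Yttrium is a group-3 element; Y(III) is therefore d⁰.

d⁰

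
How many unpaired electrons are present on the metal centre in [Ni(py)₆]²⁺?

Pyridine is neutral; balancing the +2 overall charge requires Ni(II).
Group 10 minus oxidation state 2 gives a d⁸ configuration.
In an octahedral field the d⁸ configuration is t₂g⁶e_g² (only one arrangement possible), giving 2 unpaired electrons.

2 unpaired electrons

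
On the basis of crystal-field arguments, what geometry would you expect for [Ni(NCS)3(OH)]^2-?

Each isothiocyanate is −1; each hydroxide is −1; balancing the −2 overall charge requires Ni(II).
Ni sits in group 10, so the d-electron count is 10 − 2 = 8.
With 4 monodentate ligands the coordination number is 4.
Hydroxide and isothiocyanate are weak-field ligands.
With weak-field ligands the CFSE gain from square planar is small, so a 3d d⁸ ion takes the sterically preferred tetrahedral geometry.

tetrahedral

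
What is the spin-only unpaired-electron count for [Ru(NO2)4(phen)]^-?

1 unpaired electron

Each nitro (N-bound nitrite) is −1; 1,10-phenanthroline is neutral; balancing the −1 overall charge requires Ru(III).
Ruthenium is a group-8 element; Ru(III) is therefore d⁵.
Counting donor atoms: 4×nitro (N-bound nitrite) (monodentate) → 4 donors; 1×1,10-phenanthroline (bidentate) → 2 donors. Coordination number = 6.
The spin state decides the count: a 4d ion has a large Δₒ and is invariably low-spin.
An octahedral low-spin d⁵ ion is t₂g⁵e_g⁰, giving 1 unpaired electron.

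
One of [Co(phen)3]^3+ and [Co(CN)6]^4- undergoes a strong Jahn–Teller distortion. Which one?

[Co(phen)3]^3+: 1,10-phenanthroline is neutral; balancing the +3 overall charge requires Co(III). Group 9 minus oxidation state 3 gives a d⁶ configuration. Co(III) has an exceptionally large octahedral splitting and is low-spin with essentially every ligand except fluoride. The d⁶ configuration leaves the e_g set evenly filled (or empty) — no strong Jahn–Teller driving force.
[Co(CN)6]^4-: Summing ligand charges against the −4 overall charge gives an oxidation state of +2 for cobalt. Cobalt is a group-9 element; Co(II) is therefore d⁷. Cyanide is a strong-field ligand (high in the spectrochemical series) for a first-row metal, so the complex is low-spin. The t₂g⁶e_g¹ (low-spin) configuration has an unevenly filled e_g set; the Jahn–Teller theorem predicts a tetragonal distortion (typically axial elongation) to lift the degeneracy.

[Co(CN)6]^4-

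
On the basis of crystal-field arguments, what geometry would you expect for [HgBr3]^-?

Ligand charges: each bromide is −1. With an overall charge of −1 the mercury centre must be in the +2 oxidation state.
Group 12 minus oxidation state 2 gives a d¹⁰ configuration.
Coordination number: 3.
Three ligands around a d¹⁰ centre minimise repulsion in a trigonal-planar arrangement.

trigonal planar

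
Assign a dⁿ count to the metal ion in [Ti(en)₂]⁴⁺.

d0

Ethylenediamine is neutral; balancing the +4 overall charge requires Ti(IV).
Ti sits in group 4, so the d-electron count is 4 − 4 = 0.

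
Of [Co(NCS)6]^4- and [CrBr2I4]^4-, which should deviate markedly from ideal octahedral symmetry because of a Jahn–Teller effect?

[Co(NCS)6]^4-: Each isothiocyanate is −1; balancing the −4 overall charge requires Co(II). Group 9 minus oxidation state 2 gives a d⁷ configuration. Isothiocyanate is a weak-field ligand for a first-row metal, so the complex is high-spin. The d⁷ configuration leaves the e_g set evenly filled (or empty) — no strong Jahn–Teller driving force.
[CrBr2I4]^4-: Ligand charges: each bromide is −1; each iodide is −1. With an overall charge of −4 the chromium centre must be in the +2 oxidation state. Chromium is a group-6 element; Cr(II) is therefore d⁴. Bromide and iodide are weak-field ligands for a first-row metal, so the complex is high-spin. The t₂g³e_g¹ (high-spin) configuration has an unevenly filled e_g set; the Jahn–Teller theorem predicts a tetragonal distortion (typically axial elongation) to lift the degeneracy.

[CrBr2I4]^4-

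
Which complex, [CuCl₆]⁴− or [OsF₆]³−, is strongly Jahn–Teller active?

[CuCl₆]⁴−

[CuCl₆]⁴−: Ligand charges: each chloride is −1. With an overall charge of −4 the copper centre must be in the +2 oxidation state. Cu sits in group 11, so the d-electron count is 11 − 2 = 9. The t₂g⁶e_g³ configuration has an unevenly filled e_g set; the Jahn–Teller theorem predicts a tetragonal distortion (typically axial elongation) to lift the degeneracy.
[OsF₆]³−: Each fluoride is −1; balancing the −3 overall charge requires Os(III). Osmium is a group-8 element; Os(III) is therefore d⁵. A 5d ion has a large Δₒ and is invariably low-spin. The d⁵ configuration leaves the e_g set evenly filled (or empty) — no strong Jahn–Teller driving force.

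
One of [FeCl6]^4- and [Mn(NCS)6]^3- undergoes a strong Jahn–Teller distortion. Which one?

[Mn(NCS)6]^3-

[FeCl6]^4-: Ligand charges: each chloride is −1. With an overall charge of −4 the iron centre must be in the +2 oxidation state. Group 8 minus oxidation state 2 gives a d⁶ configuration. Chloride is a weak-field ligand for a first-row metal, so the complex is high-spin. The d⁶ configuration leaves the e_g set evenly filled (or empty) — no strong Jahn–Teller driving force.
[Mn(NCS)6]^3-: Each isothiocyanate is −1; balancing the −3 overall charge requires Mn(III). Manganese is a group-7 element; Mn(III) is therefore d⁴. Isothiocyanate is a weak-field ligand for a first-row metal, so the complex is high-spin. The t₂g³e_g¹ (high-spin) configuration has an unevenly filled e_g set; the Jahn–Teller theorem predicts a tetragonal distortion (typically axial elongation) to lift the degeneracy.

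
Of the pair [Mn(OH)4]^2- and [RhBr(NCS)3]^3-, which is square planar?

[RhBr(NCS)3]^3-

For [Mn(OH)4]^2-: Ligand charges: each hydroxide is −1. With an overall charge of −2 the manganese centre must be in the +2 oxidation state. Group 7 minus oxidation state 2 gives a d⁵ configuration. A high-spin d⁵ ion has zero CFSE in either geometry, so four ligands adopt the sterically favoured tetrahedral geometry. → tetrahedral.
For [RhBr(NCS)3]^3-: Summing ligand charges against the −3 overall charge gives an oxidation state of +1 for rhodium. Rh sits in group 9, so the d-electron count is 9 − 1 = 8. A 4d d⁸ ion has a large crystal-field splitting; square planar leaves the high-energy d_{x²−y²} orbital empty and maximises CFSE. → square planar.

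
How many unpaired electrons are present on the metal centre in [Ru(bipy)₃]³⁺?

Summing ligand charges against the +3 overall charge gives an oxidation state of +3 for ruthenium.
Ru sits in group 8, so the d-electron count is 8 − 3 = 5.
Counting donor atoms: 3×2,2′-bipyridine (bidentate) → 6 donors. Coordination number = 6.
The spin state decides the count: a 4d ion has a large Δₒ and is invariably low-spin.
An octahedral low-spin d⁵ ion is t₂g⁵e_g⁰, giving 1 unpaired electron.

1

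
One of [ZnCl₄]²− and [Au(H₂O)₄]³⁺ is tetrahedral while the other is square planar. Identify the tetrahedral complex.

For [ZnCl₄]²−: Summing ligand charges against the −2 overall charge gives an oxidation state of +2 for zinc. Zn sits in group 12, so the d-electron count is 12 − 2 = 10. A d¹⁰ ion has no crystal-field stabilisation preference between square planar and tetrahedral, so four ligands adopt the sterically favoured tetrahedral geometry. → tetrahedral.
For [Au(H₂O)₄]³⁺: Water is neutral; balancing the +3 overall charge requires Au(III). Group 11 minus oxidation state 3 gives a d⁸ configuration. A 5d d⁸ ion has a large crystal-field splitting; square planar leaves the high-energy d_{x²−y²} orbital empty and maximises CFSE. → square planar.

[ZnCl₄]²−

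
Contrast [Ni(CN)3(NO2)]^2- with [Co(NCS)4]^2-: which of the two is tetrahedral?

[Co(NCS)4]^2-

For [Ni(CN)3(NO2)]^2-: Summing ligand charges against the −2 overall charge gives an oxidation state of +2 for nickel. Group 10 minus oxidation state 2 gives a d⁸ configuration. Cyanide and nitro (N-bound nitrite) are strong-field ligands (high in the spectrochemical series). A 3d d⁸ ion with strong-field ligands gains enough CFSE to favour square planar over tetrahedral. → square planar.
For [Co(NCS)4]^2-: Summing ligand charges against the −2 overall charge gives an oxidation state of +2 for cobalt. Cobalt is a group-9 element; Co(II) is therefore d⁷. For a high-spin 3d d⁷ ion with weak-field ligands the small Δₜ gives little square-planar CFSE advantage, so four ligands adopt the sterically favoured tetrahedral geometry. → tetrahedral.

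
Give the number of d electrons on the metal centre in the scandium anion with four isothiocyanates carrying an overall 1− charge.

Ligand charges: each isothiocyanate is −1. With an overall charge of −1 the scandium centre must be in the +3 oxidation state.
Sc sits in group 3, so the d-electron count is 3 − 3 = 0.

d⁰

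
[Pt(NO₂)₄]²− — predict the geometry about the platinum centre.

Ligand charges: each nitro (N-bound nitrite) is −1. With an overall charge of −2 the platinum centre must be in the +2 oxidation state.
Platinum is a group-10 element; Pt(II) is therefore d⁸.
Coordination number: 4.
A 5d d⁸ ion has a large crystal-field splitting; square planar leaves the high-energy d_{x²−y²} orbital empty and maximises CFSE.

square planar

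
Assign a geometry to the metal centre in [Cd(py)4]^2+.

Summing ligand charges against the +2 overall charge gives an oxidation state of +2 for cadmium.
Cadmium is a group-12 element; Cd(II) is therefore d¹⁰.
Coordination number: 4.
A d¹⁰ ion has no crystal-field stabilisation preference between square planar and tetrahedral, so four ligands adopt the sterically favoured tetrahedral geometry.

tetrahedral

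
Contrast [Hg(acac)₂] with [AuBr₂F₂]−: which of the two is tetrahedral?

[Hg(acac)₂]

For [Hg(acac)₂]: Summing ligand charges against the 0 overall charge gives an oxidation state of +2 for mercury. Group 12 minus oxidation state 2 gives a d¹⁰ configuration. A d¹⁰ ion has no crystal-field stabilisation preference between square planar and tetrahedral, so four ligands adopt the sterically favoured tetrahedral geometry. → tetrahedral.
For [AuBr₂F₂]−: Summing ligand charges against the −1 overall charge gives an oxidation state of +3 for gold. Group 11 minus oxidation state 3 gives a d⁸ configuration. A 5d d⁸ ion has a large crystal-field splitting; square planar leaves the high-energy d_{x²−y²} orbital empty and maximises CFSE. → square planar.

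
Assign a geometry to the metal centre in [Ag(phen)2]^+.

Ligand charges: 1,10-phenanthroline is neutral. With an overall charge of +1 the silver centre must be in the +1 oxidation state.
Group 11 minus oxidation state 1 gives a d¹⁰ configuration.
Counting donor atoms: 2×1,10-phenanthroline (bidentate) → 4 donors. Coordination number = 4.
A d¹⁰ ion has no crystal-field stabilisation preference between square planar and tetrahedral, so four ligands adopt the sterically favoured tetrahedral geometry.

tetrahedral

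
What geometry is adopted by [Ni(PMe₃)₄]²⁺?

square planar

Ligand charges: trimethylphosphine is neutral. With an overall charge of +2 the nickel centre must be in the +2 oxidation state.
Ni sits in group 10, so the d-electron count is 10 − 2 = 8.
Coordination number: 4.
Trimethylphosphine is a strong-field ligand (high in the spectrochemical series).
A 3d d⁸ ion with strong-field ligands gains enough CFSE to favour square planar over tetrahedral.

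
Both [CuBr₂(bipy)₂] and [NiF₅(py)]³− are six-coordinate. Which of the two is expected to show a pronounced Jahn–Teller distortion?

[CuBr₂(bipy)₂]

[CuBr₂(bipy)₂]: Summing ligand charges against the 0 overall charge gives an oxidation state of +2 for copper. Cu sits in group 11, so the d-electron count is 11 − 2 = 9. The t₂g⁶e_g³ configuration has an unevenly filled e_g set; the Jahn–Teller theorem predicts a tetragonal distortion (typically axial elongation) to lift the degeneracy.
[NiF₅(py)]³−: Summing ligand charges against the −3 overall charge gives an oxidation state of +2 for nickel. Group 10 minus oxidation state 2 gives a d⁸ configuration. The d⁸ configuration leaves the e_g set evenly filled (or empty) — no strong Jahn–Teller driving force.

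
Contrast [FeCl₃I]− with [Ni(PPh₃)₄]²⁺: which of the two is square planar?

[Ni(PPh₃)₄]²⁺

For [FeCl₃I]−: Summing ligand charges against the −1 overall charge gives an oxidation state of +3 for iron. Iron is a group-8 element; Fe(III) is therefore d⁵. A high-spin d⁵ ion has zero CFSE in either geometry, so four ligands adopt the sterically favoured tetrahedral geometry. → tetrahedral.
For [Ni(PPh₃)₄]²⁺: Ligand charges: triphenylphosphine is neutral. With an overall charge of +2 the nickel centre must be in the +2 oxidation state. Group 10 minus oxidation state 2 gives a d⁸ configuration. Triphenylphosphine is a strong-field ligand (high in the spectrochemical series). A 3d d⁸ ion with strong-field ligands gains enough CFSE to favour square planar over tetrahedral. → square planar.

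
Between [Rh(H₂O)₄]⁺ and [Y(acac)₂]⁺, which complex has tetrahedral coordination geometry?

For [Rh(H₂O)₄]⁺: Water is neutral; balancing the +1 overall charge requires Rh(I). Rh sits in group 9, so the d-electron count is 9 − 1 = 8. A 4d d⁸ ion has a large crystal-field splitting; square planar leaves the high-energy d_{x²−y²} orbital empty and maximises CFSE. → square planar.
For [Y(acac)₂]⁺: Summing ligand charges against the +1 overall charge gives an oxidation state of +3 for yttrium. Y sits in group 3, so the d-electron count is 3 − 3 = 0. A d⁰ ion has no crystal-field stabilisation preference between square planar and tetrahedral, so four ligands adopt the sterically favoured tetrahedral geometry. → tetrahedral.

[Y(acac)₂]⁺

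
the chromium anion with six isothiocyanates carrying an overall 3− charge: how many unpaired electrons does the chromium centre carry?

Summing ligand charges against the −3 overall charge gives an oxidation state of +3 for chromium.
Cr sits in group 6, so the d-electron count is 6 − 3 = 3.
In an octahedral field the d³ configuration is t₂g³e_g⁰ (only one arrangement possible), giving 3 unpaired electrons.

3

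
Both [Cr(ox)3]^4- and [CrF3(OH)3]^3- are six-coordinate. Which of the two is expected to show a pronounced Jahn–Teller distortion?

[Cr(ox)3]^4-: Each oxalate is −2; balancing the −4 overall charge requires Cr(II). Chromium is a group-6 element; Cr(II) is therefore d⁴. Oxalate is a weak-field ligand for a first-row metal, so the complex is high-spin. The t₂g³e_g¹ (high-spin) configuration has an unevenly filled e_g set; the Jahn–Teller theorem predicts a tetragonal distortion (typically axial elongation) to lift the degeneracy.
[CrF3(OH)3]^3-: Ligand charges: each fluoride is −1; each hydroxide is −1. With an overall charge of −3 the chromium centre must be in the +3 oxidation state. Cr sits in group 6, so the d-electron count is 6 − 3 = 3. The d³ configuration leaves the e_g set evenly filled (or empty) — no strong Jahn–Teller driving force.

[Cr(ox)3]^4-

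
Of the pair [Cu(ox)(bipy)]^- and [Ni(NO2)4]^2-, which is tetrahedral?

[Cu(ox)(bipy)]^-

For [Cu(ox)(bipy)]^-: Summing ligand charges against the −1 overall charge gives an oxidation state of +1 for copper. Copper is a group-11 element; Cu(I) is therefore d¹⁰. A d¹⁰ ion has no crystal-field stabilisation preference between square planar and tetrahedral, so four ligands adopt the sterically favoured tetrahedral geometry. → tetrahedral.
For [Ni(NO2)4]^2-: Each nitro (N-bound nitrite) is −1; balancing the −2 overall charge requires Ni(II). Ni sits in group 10, so the d-electron count is 10 − 2 = 8. Nitro (N-bound nitrite) is a strong-field ligand (high in the spectrochemical series). A 3d d⁸ ion with strong-field ligands gains enough CFSE to favour square planar over tetrahedral. → square planar.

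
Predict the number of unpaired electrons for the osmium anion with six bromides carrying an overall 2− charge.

2

Each bromide is −1; balancing the −2 overall charge requires Os(IV).
Os sits in group 8, so the d-electron count is 8 − 4 = 4.
The spin state decides the count: a 5d ion has a large Δₒ and is invariably low-spin.
An octahedral low-spin d⁴ ion is t₂g⁴e_g⁰, giving 2 unpaired electrons.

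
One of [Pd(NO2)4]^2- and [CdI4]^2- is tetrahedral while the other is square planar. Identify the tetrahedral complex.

For [Pd(NO2)4]^2-: Ligand charges: each nitro (N-bound nitrite) is −1. With an overall charge of −2 the palladium centre must be in the +2 oxidation state. Palladium is a group-10 element; Pd(II) is therefore d⁸. A 4d d⁸ ion has a large crystal-field splitting; square planar leaves the high-energy d_{x²−y²} orbital empty and maximises CFSE. → square planar.
For [CdI4]^2-: Ligand charges: each iodide is −1. With an overall charge of −2 the cadmium centre must be in the +2 oxidation state. Group 12 minus oxidation state 2 gives a d¹⁰ configuration. A d¹⁰ ion has no crystal-field stabilisation preference between square planar and tetrahedral, so four ligands adopt the sterically favoured tetrahedral geometry. → tetrahedral.

[CdI4]^2-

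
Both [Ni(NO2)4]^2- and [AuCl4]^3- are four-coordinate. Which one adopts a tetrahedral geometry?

[AuCl4]^3-

For [Ni(NO2)4]^2-: Summing ligand charges against the −2 overall charge gives an oxidation state of +2 for nickel. Nickel is a group-10 element; Ni(II) is therefore d⁸. Nitro (N-bound nitrite) is a strong-field ligand (high in the spectrochemical series). A 3d d⁸ ion with strong-field ligands gains enough CFSE to favour square planar over tetrahedral. → square planar.
For [AuCl4]^3-: Each chloride is −1; balancing the −3 overall charge requires Au(I). Gold is a group-11 element; Au(I) is therefore d¹⁰. A d¹⁰ ion has no crystal-field stabilisation preference between square planar and tetrahedral, so four ligands adopt the sterically favoured tetrahedral geometry. → tetrahedral.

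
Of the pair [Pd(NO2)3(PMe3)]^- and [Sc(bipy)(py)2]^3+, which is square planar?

For [Pd(NO2)3(PMe3)]^-: Summing ligand charges against the −1 overall charge gives an oxidation state of +2 for palladium. Group 10 minus oxidation state 2 gives a d⁸ configuration. A 4d d⁸ ion has a large crystal-field splitting; square planar leaves the high-energy d_{x²−y²} orbital empty and maximises CFSE. → square planar.
For [Sc(bipy)(py)2]^3+: 2,2′-bipyridine is neutral; pyridine is neutral; balancing the +3 overall charge requires Sc(III). Scandium is a group-3 element; Sc(III) is therefore d⁰. A d⁰ ion has no crystal-field stabilisation preference between square planar and tetrahedral, so four ligands adopt the sterically favoured tetrahedral geometry. → tetrahedral.

[Pd(NO2)3(PMe3)]^-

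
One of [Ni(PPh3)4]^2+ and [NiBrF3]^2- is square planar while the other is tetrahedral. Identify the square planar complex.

[Ni(PPh3)4]^2+

For [Ni(PPh3)4]^2+: Triphenylphosphine is neutral; balancing the +2 overall charge requires Ni(II). Nickel is a group-10 element; Ni(II) is therefore d⁸. Triphenylphosphine is a strong-field ligand (high in the spectrochemical series). A 3d d⁸ ion with strong-field ligands gains enough CFSE to favour square planar over tetrahedral. → square planar.
For [NiBrF3]^2-: Each bromide is −1; each fluoride is −1; balancing the −2 overall charge requires Ni(II). Group 10 minus oxidation state 2 gives a d⁸ configuration. Bromide and fluoride are weak-field ligands. With weak-field ligands the CFSE gain from square planar is small, so a 3d d⁸ ion takes the sterically preferred tetrahedral geometry. → tetrahedral.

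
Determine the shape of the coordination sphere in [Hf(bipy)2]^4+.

2,2′-bipyridine is neutral; balancing the +4 overall charge requires Hf(IV).
Hf sits in group 4, so the d-electron count is 4 − 4 = 0.
Counting donor atoms: 2×2,2′-bipyridine (bidentate) → 4 donors. Coordination number = 4.
A d⁰ ion has no crystal-field stabilisation preference between square planar and tetrahedral, so four ligands adopt the sterically favoured tetrahedral geometry.

tetrahedral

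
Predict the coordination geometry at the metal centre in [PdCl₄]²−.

Each chloride is −1; balancing the −2 overall charge requires Pd(II).
Group 10 minus oxidation state 2 gives a d⁸ configuration.
Coordination number: 4.
A 4d d⁸ ion has a large crystal-field splitting; square planar leaves the high-energy d_{x²−y²} orbital empty and maximises CFSE.

square planar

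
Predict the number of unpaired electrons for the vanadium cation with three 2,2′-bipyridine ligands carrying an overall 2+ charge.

3 unpaired electrons

Ligand charges: 2,2′-bipyridine is neutral. With an overall charge of +2 the vanadium centre must be in the +2 oxidation state.
Vanadium is a group-5 element; V(II) is therefore d³.
Counting donor atoms: 3×2,2′-bipyridine (bidentate) → 6 donors. Coordination number = 6.
In an octahedral field the d³ configuration is t₂g³e_g⁰ (only one arrangement possible), giving 3 unpaired electrons.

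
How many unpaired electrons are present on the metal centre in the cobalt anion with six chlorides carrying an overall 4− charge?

3 unpaired electrons

Each chloride is −1; balancing the −4 overall charge requires Co(II).
Cobalt is a group-9 element; Co(II) is therefore d⁷.
The spin state decides the count: Chloride is a weak-field ligand for a first-row metal, so the complex is high-spin.
An octahedral high-spin d⁷ ion is t₂g⁵e_g², giving 3 unpaired electrons.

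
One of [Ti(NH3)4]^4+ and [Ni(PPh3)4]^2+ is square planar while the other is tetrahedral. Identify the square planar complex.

[Ni(PPh3)4]^2+

For [Ti(NH3)4]^4+: Summing ligand charges against the +4 overall charge gives an oxidation state of +4 for titanium. Group 4 minus oxidation state 4 gives a d⁰ configuration. A d⁰ ion has no crystal-field stabilisation preference between square planar and tetrahedral, so four ligands adopt the sterically favoured tetrahedral geometry. → tetrahedral.
For [Ni(PPh3)4]^2+: Summing ligand charges against the +2 overall charge gives an oxidation state of +2 for nickel. Group 10 minus oxidation state 2 gives a d⁸ configuration. Triphenylphosphine is a strong-field ligand (high in the spectrochemical series). A 3d d⁸ ion with strong-field ligands gains enough CFSE to favour square planar over tetrahedral. → square planar.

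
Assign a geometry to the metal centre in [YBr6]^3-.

Ligand charges: each bromide is −1. With an overall charge of −3 the yttrium centre must be in the +3 oxidation state.
Y sits in group 3, so the d-electron count is 3 − 3 = 0.
With 6 monodentate ligands the coordination number is 6.
Six donors around a single metal centre give an octahedral coordination sphere.

octahedral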